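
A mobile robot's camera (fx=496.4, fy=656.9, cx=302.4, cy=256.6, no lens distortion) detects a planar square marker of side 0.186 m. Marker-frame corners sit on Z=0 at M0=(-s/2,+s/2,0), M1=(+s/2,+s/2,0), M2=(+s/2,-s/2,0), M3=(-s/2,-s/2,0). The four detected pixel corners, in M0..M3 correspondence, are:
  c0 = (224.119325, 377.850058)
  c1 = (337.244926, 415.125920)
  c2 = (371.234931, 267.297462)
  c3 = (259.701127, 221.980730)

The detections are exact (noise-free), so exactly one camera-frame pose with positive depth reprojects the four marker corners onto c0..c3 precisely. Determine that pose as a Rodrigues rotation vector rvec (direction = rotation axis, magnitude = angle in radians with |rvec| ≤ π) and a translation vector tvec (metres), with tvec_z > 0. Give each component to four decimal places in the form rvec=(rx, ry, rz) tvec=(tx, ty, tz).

Intrinsics K: fx=496.4, fy=656.9, cx=302.4, cy=256.6
Marker side s = 0.186 m; corners in marker frame (Z=0):
  M0 = (-0.0930, +0.0930, 0)
  M1 = (+0.0930, +0.0930, 0)
  M2 = (+0.0930, -0.0930, 0)
  M3 = (-0.0930, -0.0930, 0)
Detected image corners:
  c0 = (224.119325, 377.850058) px
  c1 = (337.244926, 415.125920) px
  c2 = (371.234931, 267.297462) px
  c3 = (259.701127, 221.980730) px
Planar DLT: solve 8×8 A·h = b for H (H[2,2]=1):
  H  [+687.89232 -183.61635 +299.52857]
  H  [+312.30046 +819.36659 +321.18246]
  H  [+0.28169 +0.01105 +1.00000]
B = K⁻¹H; ‖b₁‖=1.298860, ‖b₂‖=1.298860; λ = 2/(‖b₁‖+‖b₂‖) = 0.769906, sign → tz>0 ⇒ λ=+0.769906
r₁ = λ·B[:,0] = (+0.93479,+0.28131,+0.21687); r₂ = λ·B[:,1] = (-0.28997,+0.95700,+0.00850)
r₃ = r₁×r₂ = (-0.20516,-0.07084,+0.97616); SVD([r₁ r₂ r₃]) → R = UVᵀ:
  R  [+0.93479 -0.28997 -0.20516]
  R  [+0.28131 +0.95700 -0.07084]
  R  [+0.21687 +0.00850 +0.97616]
t = (-0.00445, +0.07569, +0.76991) m
tr R = 2.867951; θ = arccos((tr R − 1)/2) = 0.365416 rad = 20.937°
axis k = ((R−Rᵀ)₃₂, (R−Rᵀ)₁₃, (R−Rᵀ)₂₁) / (2 sinθ) = (+0.111016, -0.590522, +0.799349)
rvec = θ·k = (+0.040567, -0.215786, +0.292095)

rvec=(0.0406, -0.2158, 0.2921) tvec=(-0.0045, 0.0757, 0.7699)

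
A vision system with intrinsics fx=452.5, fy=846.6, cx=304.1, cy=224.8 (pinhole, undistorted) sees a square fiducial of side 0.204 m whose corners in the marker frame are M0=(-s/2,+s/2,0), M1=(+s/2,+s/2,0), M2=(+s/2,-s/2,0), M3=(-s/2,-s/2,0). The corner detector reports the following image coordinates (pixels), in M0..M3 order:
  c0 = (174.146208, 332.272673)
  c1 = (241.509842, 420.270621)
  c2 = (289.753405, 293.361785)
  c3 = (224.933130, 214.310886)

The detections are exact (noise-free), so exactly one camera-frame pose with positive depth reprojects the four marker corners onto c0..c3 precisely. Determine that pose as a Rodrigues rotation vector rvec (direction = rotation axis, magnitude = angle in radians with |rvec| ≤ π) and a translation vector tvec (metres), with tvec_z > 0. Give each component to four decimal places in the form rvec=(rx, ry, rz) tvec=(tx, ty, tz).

rvec=(-0.3913, 0.0666, 0.5860) tvec=(-0.1774, 0.1167, 1.1267)

Intrinsics K: fx=452.5, fy=846.6, cx=304.1, cy=224.8
Marker side s = 0.204 m; corners in marker frame (Z=0):
  M0 = (-0.1020, +0.1020, 0)
  M1 = (+0.1020, +0.1020, 0)
  M2 = (+0.1020, -0.1020, 0)
  M3 = (-0.1020, -0.1020, 0)
Detected image corners:
  c0 = (174.146208, 332.272673) px
  c1 = (241.509842, 420.270621) px
  c2 = (289.753405, 293.361785) px
  c3 = (224.933130, 214.310886) px
Planar DLT: solve 8×8 A·h = b for H (H[2,2]=1):
  H  [+288.45926 -313.16056 +232.83739]
  H  [+360.90183 +504.54977 +312.51849]
  H  [-0.15190 -0.30244 +1.00000]
B = K⁻¹H; ‖b₁‖=0.887560, ‖b₂‖=0.887560; λ = 2/(‖b₁‖+‖b₂‖) = 1.126685, sign → tz>0 ⇒ λ=+1.126685
r₁ = λ·B[:,0] = (+0.83325,+0.52574,-0.17114); r₂ = λ·B[:,1] = (-0.55074,+0.76195,-0.34075)
r₃ = r₁×r₂ = (-0.04875,+0.37818,+0.92445); SVD([r₁ r₂ r₃]) → R = UVᵀ:
  R  [+0.83325 -0.55074 -0.04875]
  R  [+0.52574 +0.76195 +0.37818]
  R  [-0.17114 -0.34075 +0.92445]
t = (-0.17744, +0.11674, +1.12668) m
tr R = 2.519649; θ = arccos((tr R − 1)/2) = 0.707753 rad = 40.551°
axis k = ((R−Rᵀ)₃₂, (R−Rᵀ)₁₃, (R−Rᵀ)₂₁) / (2 sinθ) = (-0.552916, +0.094127, +0.827903)
rvec = θ·k = (-0.391328, +0.066619, +0.585951)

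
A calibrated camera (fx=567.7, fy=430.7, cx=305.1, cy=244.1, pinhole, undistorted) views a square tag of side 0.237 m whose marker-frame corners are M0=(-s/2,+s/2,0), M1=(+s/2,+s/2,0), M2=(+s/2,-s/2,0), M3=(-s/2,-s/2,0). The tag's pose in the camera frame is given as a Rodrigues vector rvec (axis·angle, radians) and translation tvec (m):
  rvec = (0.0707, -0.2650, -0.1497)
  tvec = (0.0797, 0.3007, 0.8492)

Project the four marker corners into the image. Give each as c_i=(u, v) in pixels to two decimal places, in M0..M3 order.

Intrinsics K: fx=567.7, fy=430.7, cx=305.1, cy=244.1
Marker side s = 0.237 m; corners in marker frame (Z=0):
  M0 = (-0.1185, +0.1185, 0)
  M1 = (+0.1185, +0.1185, 0)
  M2 = (+0.1185, -0.1185, 0)
  M3 = (-0.1185, -0.1185, 0)
rvec = (0.0707, -0.2650, -0.1497), |rvec| = θ = 0.31246 rad = 17.903°
Rodrigues: sinθ=0.30740, 1−cosθ=0.04842; R = I + sinθ·[k]× + (1−cosθ)·[k]×²:
    [+0.95406 +0.13798 -0.26596]
    [-0.15657 +0.98641 -0.04988]
    [+0.25546 +0.08923 +0.96269]
t = (0.0797, 0.3007, 0.8492) m
M0: Pc = R·M0+t = (-0.01700, +0.43614, +0.82950); u = 567.7·(-0.01700)/0.82950 + 305.1 = 293.4622, v = 430.7·(+0.43614)/0.82950 + 244.1 = 470.5571
M1: Pc = R·M1+t = (+0.20911, +0.39904, +0.89005); u = 567.7·(+0.20911)/0.89005 + 305.1 = 438.4752, v = 430.7·(+0.39904)/0.89005 + 244.1 = 437.1966
M2: Pc = R·M2+t = (+0.17640, +0.16526, +0.86890); u = 567.7·(+0.17640)/0.86890 + 305.1 = 420.3551, v = 430.7·(+0.16526)/0.86890 + 244.1 = 326.0157
M3: Pc = R·M3+t = (-0.04971, +0.20236, +0.80835); u = 567.7·(-0.04971)/0.80835 + 305.1 = 270.1912, v = 430.7·(+0.20236)/0.80835 + 244.1 = 351.9218

c0=(293.46, 470.56) c1=(438.48, 437.20) c2=(420.36, 326.02) c3=(270.19, 351.92)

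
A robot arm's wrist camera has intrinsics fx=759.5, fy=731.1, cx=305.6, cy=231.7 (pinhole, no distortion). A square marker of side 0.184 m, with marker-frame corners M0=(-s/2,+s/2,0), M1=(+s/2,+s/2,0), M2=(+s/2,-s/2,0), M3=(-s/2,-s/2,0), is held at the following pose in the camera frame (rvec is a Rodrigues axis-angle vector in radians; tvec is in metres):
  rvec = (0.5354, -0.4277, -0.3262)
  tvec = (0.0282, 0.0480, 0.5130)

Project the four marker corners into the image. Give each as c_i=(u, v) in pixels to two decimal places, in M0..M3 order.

Intrinsics K: fx=759.5, fy=731.1, cx=305.6, cy=231.7
Marker side s = 0.184 m; corners in marker frame (Z=0):
  M0 = (-0.0920, +0.0920, 0)
  M1 = (+0.0920, +0.0920, 0)
  M2 = (+0.0920, -0.0920, 0)
  M3 = (-0.0920, -0.0920, 0)
rvec = (0.5354, -0.4277, -0.3262), |rvec| = θ = 0.75894 rad = 43.484°
Rodrigues: sinθ=0.68815, 1−cosθ=0.27443; R = I + sinθ·[k]× + (1−cosθ)·[k]×²:
    [+0.86215 +0.18667 -0.47102]
    [-0.40488 +0.81272 -0.41899]
    [+0.30460 +0.55194 +0.77627]
t = (0.0282, 0.0480, 0.5130) m
M0: Pc = R·M0+t = (-0.03394, +0.16002, +0.53576); u = 759.5·(-0.03394)/0.53576 + 305.6 = 257.4807, v = 731.1·(+0.16002)/0.53576 + 231.7 = 450.0651
M1: Pc = R·M1+t = (+0.12469, +0.08552, +0.59180); u = 759.5·(+0.12469)/0.59180 + 305.6 = 465.6249, v = 731.1·(+0.08552)/0.59180 + 231.7 = 337.3520
M2: Pc = R·M2+t = (+0.09034, -0.06402, +0.49024); u = 759.5·(+0.09034)/0.49024 + 305.6 = 445.5627, v = 731.1·(-0.06402)/0.49024 + 231.7 = 136.2280
M3: Pc = R·M3+t = (-0.06829, +0.01048, +0.43420); u = 759.5·(-0.06829)/0.43420 + 305.6 = 186.1454, v = 731.1·(+0.01048)/0.43420 + 231.7 = 249.3432

c0=(257.48, 450.07) c1=(465.62, 337.35) c2=(445.56, 136.23) c3=(186.15, 249.34)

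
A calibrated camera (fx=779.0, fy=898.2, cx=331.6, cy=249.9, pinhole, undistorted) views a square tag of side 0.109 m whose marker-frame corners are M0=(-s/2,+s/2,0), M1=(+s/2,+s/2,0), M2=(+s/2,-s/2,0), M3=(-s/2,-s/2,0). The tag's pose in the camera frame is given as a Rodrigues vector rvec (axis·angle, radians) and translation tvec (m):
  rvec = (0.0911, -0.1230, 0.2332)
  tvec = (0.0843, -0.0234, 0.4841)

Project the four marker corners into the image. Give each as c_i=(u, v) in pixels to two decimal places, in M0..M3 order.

Intrinsics K: fx=779.0, fy=898.2, cx=331.6, cy=249.9
Marker side s = 0.109 m; corners in marker frame (Z=0):
  M0 = (-0.0545, +0.0545, 0)
  M1 = (+0.0545, +0.0545, 0)
  M2 = (+0.0545, -0.0545, 0)
  M3 = (-0.0545, -0.0545, 0)
rvec = (0.0911, -0.1230, 0.2332), |rvec| = θ = 0.27895 rad = 15.982°
Rodrigues: sinθ=0.27534, 1−cosθ=0.03865; R = I + sinθ·[k]× + (1−cosθ)·[k]×²:
    [+0.96547 -0.23575 -0.11086]
    [+0.22462 +0.96886 -0.10417]
    [+0.13196 +0.07567 +0.98836]
t = (0.0843, -0.0234, 0.4841) m
M0: Pc = R·M0+t = (+0.01883, +0.01716, +0.48103); u = 779.0·(+0.01883)/0.48103 + 331.6 = 362.0994, v = 898.2·(+0.01716)/0.48103 + 249.9 = 281.9439
M1: Pc = R·M1+t = (+0.12407, +0.04164, +0.49542); u = 779.0·(+0.12407)/0.49542 + 331.6 = 526.6887, v = 898.2·(+0.04164)/0.49542 + 249.9 = 325.4029
M2: Pc = R·M2+t = (+0.14977, -0.06396, +0.48717); u = 779.0·(+0.14977)/0.48717 + 331.6 = 571.0826, v = 898.2·(-0.06396)/0.48717 + 249.9 = 131.9737
M3: Pc = R·M3+t = (+0.04453, -0.08844, +0.47278); u = 779.0·(+0.04453)/0.47278 + 331.6 = 404.9724, v = 898.2·(-0.08844)/0.47278 + 249.9 = 81.8715

c0=(362.10, 281.94) c1=(526.69, 325.40) c2=(571.08, 131.97) c3=(404.97, 81.87)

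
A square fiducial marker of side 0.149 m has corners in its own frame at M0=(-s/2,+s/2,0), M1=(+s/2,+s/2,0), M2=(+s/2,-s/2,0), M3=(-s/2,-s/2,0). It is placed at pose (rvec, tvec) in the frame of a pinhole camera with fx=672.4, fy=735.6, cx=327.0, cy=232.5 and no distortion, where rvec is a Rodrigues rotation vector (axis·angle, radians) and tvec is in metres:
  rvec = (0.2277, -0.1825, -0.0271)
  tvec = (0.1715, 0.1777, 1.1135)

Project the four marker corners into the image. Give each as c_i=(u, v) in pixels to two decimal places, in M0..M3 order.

Intrinsics K: fx=672.4, fy=735.6, cx=327.0, cy=232.5
Marker side s = 0.149 m; corners in marker frame (Z=0):
  M0 = (-0.0745, +0.0745, 0)
  M1 = (+0.0745, +0.0745, 0)
  M2 = (+0.0745, -0.0745, 0)
  M3 = (-0.0745, -0.0745, 0)
rvec = (0.2277, -0.1825, -0.0271), |rvec| = θ = 0.29307 rad = 16.791°
Rodrigues: sinθ=0.28889, 1−cosθ=0.04264; R = I + sinθ·[k]× + (1−cosθ)·[k]×²:
    [+0.98310 +0.00608 -0.18296]
    [-0.04734 +0.97390 -0.22200]
    [+0.17684 +0.22691 +0.95773]
t = (0.1715, 0.1777, 1.1135) m
M0: Pc = R·M0+t = (+0.09871, +0.25378, +1.11723); u = 672.4·(+0.09871)/1.11723 + 327.0 = 386.4095, v = 735.6·(+0.25378)/1.11723 + 232.5 = 399.5938
M1: Pc = R·M1+t = (+0.24519, +0.24673, +1.14358); u = 672.4·(+0.24519)/1.14358 + 327.0 = 471.1690, v = 735.6·(+0.24673)/1.14358 + 232.5 = 391.2064
M2: Pc = R·M2+t = (+0.24429, +0.10162, +1.10977); u = 672.4·(+0.24429)/1.10977 + 327.0 = 475.0119, v = 735.6·(+0.10162)/1.10977 + 232.5 = 299.8563
M3: Pc = R·M3+t = (+0.09781, +0.10867, +1.08342); u = 672.4·(+0.09781)/1.08342 + 327.0 = 387.7008, v = 735.6·(+0.10867)/1.08342 + 232.5 = 306.2838

c0=(386.41, 399.59) c1=(471.17, 391.21) c2=(475.01, 299.86) c3=(387.70, 306.28)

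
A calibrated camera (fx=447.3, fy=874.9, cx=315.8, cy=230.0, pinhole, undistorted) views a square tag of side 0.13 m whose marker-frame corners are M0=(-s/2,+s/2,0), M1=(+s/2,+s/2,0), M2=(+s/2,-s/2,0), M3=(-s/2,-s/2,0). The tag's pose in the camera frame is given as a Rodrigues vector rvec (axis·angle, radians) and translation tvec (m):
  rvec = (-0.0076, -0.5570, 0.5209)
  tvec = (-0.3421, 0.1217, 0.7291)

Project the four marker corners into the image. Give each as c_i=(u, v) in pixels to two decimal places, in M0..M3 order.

Intrinsics K: fx=447.3, fy=874.9, cx=315.8, cy=230.0
Marker side s = 0.13 m; corners in marker frame (Z=0):
  M0 = (-0.0650, +0.0650, 0)
  M1 = (+0.0650, +0.0650, 0)
  M2 = (+0.0650, -0.0650, 0)
  M3 = (-0.0650, -0.0650, 0)
rvec = (-0.0076, -0.5570, 0.5209), |rvec| = θ = 0.76266 rad = 43.697°
Rodrigues: sinθ=0.69084, 1−cosθ=0.27700; R = I + sinθ·[k]× + (1−cosθ)·[k]×²:
    [+0.72303 -0.46984 -0.50644]
    [+0.47387 +0.87075 -0.13129]
    [+0.50267 -0.14506 +0.85222]
t = (-0.3421, 0.1217, 0.7291) m
M0: Pc = R·M0+t = (-0.41964, +0.14750, +0.68700); u = 447.3·(-0.41964)/0.68700 + 315.8 = 42.5774, v = 874.9·(+0.14750)/0.68700 + 230.0 = 417.8399
M1: Pc = R·M1+t = (-0.32564, +0.20910, +0.75234); u = 447.3·(-0.32564)/0.75234 + 315.8 = 122.1922, v = 874.9·(+0.20910)/0.75234 + 230.0 = 473.1624
M2: Pc = R·M2+t = (-0.26456, +0.09590, +0.77120); u = 447.3·(-0.26456)/0.77120 + 315.8 = 162.3522, v = 874.9·(+0.09590)/0.77120 + 230.0 = 338.7977
M3: Pc = R·M3+t = (-0.35856, +0.03430, +0.70586); u = 447.3·(-0.35856)/0.70586 + 315.8 = 88.5823, v = 874.9·(+0.03430)/0.70586 + 230.0 = 272.5140

c0=(42.58, 417.84) c1=(122.19, 473.16) c2=(162.35, 338.80) c3=(88.58, 272.51)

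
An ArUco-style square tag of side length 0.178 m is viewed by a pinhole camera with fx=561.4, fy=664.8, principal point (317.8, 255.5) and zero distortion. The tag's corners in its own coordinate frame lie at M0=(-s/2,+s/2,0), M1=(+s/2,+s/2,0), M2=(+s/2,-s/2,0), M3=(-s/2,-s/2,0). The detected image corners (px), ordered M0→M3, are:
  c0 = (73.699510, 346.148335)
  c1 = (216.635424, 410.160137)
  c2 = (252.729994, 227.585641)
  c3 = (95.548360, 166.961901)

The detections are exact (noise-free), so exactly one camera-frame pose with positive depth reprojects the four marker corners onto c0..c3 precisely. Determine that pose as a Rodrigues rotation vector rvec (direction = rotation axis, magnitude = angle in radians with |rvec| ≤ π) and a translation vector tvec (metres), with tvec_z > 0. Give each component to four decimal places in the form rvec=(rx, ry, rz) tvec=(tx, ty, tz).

rvec=(0.2659, 0.2058, 0.2887) tvec=(-0.1704, 0.0317, 0.5957)

Intrinsics K: fx=561.4, fy=664.8, cx=317.8, cy=255.5
Marker side s = 0.178 m; corners in marker frame (Z=0):
  M0 = (-0.0890, +0.0890, 0)
  M1 = (+0.0890, +0.0890, 0)
  M2 = (+0.0890, -0.0890, 0)
  M3 = (-0.0890, -0.0890, 0)
Detected image corners:
  c0 = (73.699510, 346.148335) px
  c1 = (216.635424, 410.160137) px
  c2 = (252.729994, 227.585641) px
  c3 = (95.548360, 166.961901) px
Planar DLT: solve 8×8 A·h = b for H (H[2,2]=1):
  H  [+798.05479 -85.00010 +157.22383]
  H  [+272.54968 +1154.35066 +290.83447]
  H  [-0.27096 +0.48103 +1.00000]
B = K⁻¹H; ‖b₁‖=1.678726, ‖b₂‖=1.678726; λ = 2/(‖b₁‖+‖b₂‖) = 0.595690, sign → tz>0 ⇒ λ=+0.595690
r₁ = λ·B[:,0] = (+0.93817,+0.30625,-0.16141); r₂ = λ·B[:,1] = (-0.25240,+0.92422,+0.28654)
r₃ = r₁×r₂ = (+0.23693,-0.22809,+0.94437); SVD([r₁ r₂ r₃]) → R = UVᵀ:
  R  [+0.93817 -0.25240 +0.23693]
  R  [+0.30625 +0.92422 -0.22809]
  R  [-0.16141 +0.28654 +0.94437]
t = (-0.17038, +0.03166, +0.59569) m
tr R = 2.806765; θ = arccos((tr R − 1)/2) = 0.443203 rad = 25.394°
axis k = ((R−Rᵀ)₃₂, (R−Rᵀ)₁₃, (R−Rᵀ)₂₁) / (2 sinθ) = (+0.600030, +0.464436, +0.651355)
rvec = θ·k = (+0.265935, +0.205839, +0.288682)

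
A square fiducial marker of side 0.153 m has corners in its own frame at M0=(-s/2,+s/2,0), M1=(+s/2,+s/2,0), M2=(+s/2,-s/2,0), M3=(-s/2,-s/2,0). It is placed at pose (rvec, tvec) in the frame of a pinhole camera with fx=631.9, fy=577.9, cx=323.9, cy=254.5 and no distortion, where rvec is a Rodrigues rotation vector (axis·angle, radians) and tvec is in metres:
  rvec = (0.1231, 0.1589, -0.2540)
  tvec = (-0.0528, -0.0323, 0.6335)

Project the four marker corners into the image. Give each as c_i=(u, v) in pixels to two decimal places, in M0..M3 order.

Intrinsics K: fx=631.9, fy=577.9, cx=323.9, cy=254.5
Marker side s = 0.153 m; corners in marker frame (Z=0):
  M0 = (-0.0765, +0.0765, 0)
  M1 = (+0.0765, +0.0765, 0)
  M2 = (+0.0765, -0.0765, 0)
  M3 = (-0.0765, -0.0765, 0)
rvec = (0.1231, 0.1589, -0.2540), |rvec| = θ = 0.32391 rad = 18.559°
Rodrigues: sinθ=0.31828, 1−cosθ=0.05200; R = I + sinθ·[k]× + (1−cosθ)·[k]×²:
    [+0.95551 +0.25928 +0.14064]
    [-0.23989 +0.96051 -0.14096]
    [-0.17163 +0.10095 +0.97997]
t = (-0.0528, -0.0323, 0.6335) m
M0: Pc = R·M0+t = (-0.10606, +0.05953, +0.65435); u = 631.9·(-0.10606)/0.65435 + 323.9 = 221.4776, v = 577.9·(+0.05953)/0.65435 + 254.5 = 307.0751
M1: Pc = R·M1+t = (+0.04013, +0.02283, +0.62809); u = 631.9·(+0.04013)/0.62809 + 323.9 = 364.2743, v = 577.9·(+0.02283)/0.62809 + 254.5 = 275.5036
M2: Pc = R·M2+t = (+0.00046, -0.12413, +0.61265); u = 631.9·(+0.00046)/0.61265 + 323.9 = 324.3762, v = 577.9·(-0.12413)/0.61265 + 254.5 = 137.4097
M3: Pc = R·M3+t = (-0.14573, -0.08743, +0.63891); u = 631.9·(-0.14573)/0.63891 + 323.9 = 179.7672, v = 577.9·(-0.08743)/0.63891 + 254.5 = 175.4203

c0=(221.48, 307.08) c1=(364.27, 275.50) c2=(324.38, 137.41) c3=(179.77, 175.42)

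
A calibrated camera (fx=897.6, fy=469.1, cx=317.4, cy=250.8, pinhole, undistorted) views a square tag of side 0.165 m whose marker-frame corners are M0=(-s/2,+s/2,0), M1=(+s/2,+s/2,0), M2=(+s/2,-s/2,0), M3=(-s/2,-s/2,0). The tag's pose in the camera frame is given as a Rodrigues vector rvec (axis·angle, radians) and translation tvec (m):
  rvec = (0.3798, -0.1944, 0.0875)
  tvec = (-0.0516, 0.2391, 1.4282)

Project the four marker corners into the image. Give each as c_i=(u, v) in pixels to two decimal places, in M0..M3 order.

Intrinsics K: fx=897.6, fy=469.1, cx=317.4, cy=250.8
Marker side s = 0.165 m; corners in marker frame (Z=0):
  M0 = (-0.0825, +0.0825, 0)
  M1 = (+0.0825, +0.0825, 0)
  M2 = (+0.0825, -0.0825, 0)
  M3 = (-0.0825, -0.0825, 0)
rvec = (0.3798, -0.1944, 0.0875), |rvec| = θ = 0.43554 rad = 24.955°
Rodrigues: sinθ=0.42190, 1−cosθ=0.09336; R = I + sinθ·[k]× + (1−cosθ)·[k]×²:
    [+0.97763 -0.12110 -0.17196]
    [+0.04842 +0.92524 -0.37628]
    [+0.20467 +0.35953 +0.91041]
t = (-0.0516, 0.2391, 1.4282) m
M0: Pc = R·M0+t = (-0.14225, +0.31144, +1.44098); u = 897.6·(-0.14225)/1.44098 + 317.4 = 228.7939, v = 469.1·(+0.31144)/1.44098 + 250.8 = 352.1863
M1: Pc = R·M1+t = (+0.01906, +0.31943, +1.47475); u = 897.6·(+0.01906)/1.47475 + 317.4 = 329.0034, v = 469.1·(+0.31943)/1.47475 + 250.8 = 352.4062
M2: Pc = R·M2+t = (+0.03905, +0.16676, +1.41542); u = 897.6·(+0.03905)/1.41542 + 317.4 = 342.1608, v = 469.1·(+0.16676)/1.41542 + 250.8 = 306.0685
M3: Pc = R·M3+t = (-0.12226, +0.15877, +1.38165); u = 897.6·(-0.12226)/1.38165 + 317.4 = 237.9702, v = 469.1·(+0.15877)/1.38165 + 250.8 = 304.7066

c0=(228.79, 352.19) c1=(329.00, 352.41) c2=(342.16, 306.07) c3=(237.97, 304.71)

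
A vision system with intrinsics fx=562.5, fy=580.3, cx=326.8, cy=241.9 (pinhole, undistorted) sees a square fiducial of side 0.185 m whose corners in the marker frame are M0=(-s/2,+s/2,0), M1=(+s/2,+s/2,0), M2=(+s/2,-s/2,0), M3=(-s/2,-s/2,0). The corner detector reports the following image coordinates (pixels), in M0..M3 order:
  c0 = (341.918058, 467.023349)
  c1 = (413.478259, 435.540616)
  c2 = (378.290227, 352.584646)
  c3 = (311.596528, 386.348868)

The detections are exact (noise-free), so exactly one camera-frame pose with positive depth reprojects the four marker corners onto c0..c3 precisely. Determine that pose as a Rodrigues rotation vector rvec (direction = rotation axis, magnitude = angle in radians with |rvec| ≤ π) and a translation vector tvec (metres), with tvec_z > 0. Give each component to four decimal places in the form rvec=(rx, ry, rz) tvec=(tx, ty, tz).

rvec=(-0.2564, 0.4074, -0.4600) tvec=(0.0748, 0.3652, 1.2622)

Intrinsics K: fx=562.5, fy=580.3, cx=326.8, cy=241.9
Marker side s = 0.185 m; corners in marker frame (Z=0):
  M0 = (-0.0925, +0.0925, 0)
  M1 = (+0.0925, +0.0925, 0)
  M2 = (+0.0925, -0.0925, 0)
  M3 = (-0.0925, -0.0925, 0)
Detected image corners:
  c0 = (341.918058, 467.023349) px
  c1 = (413.478259, 435.540616) px
  c2 = (378.290227, 352.584646) px
  c3 = (311.596528, 386.348868) px
Planar DLT: solve 8×8 A·h = b for H (H[2,2]=1):
  H  [+281.42105 +82.80295 +360.11354]
  H  [-280.89273 +335.40542 +409.77443]
  H  [-0.25441 -0.25999 +1.00000]
B = K⁻¹H; ‖b₁‖=0.792242, ‖b₂‖=0.792242; λ = 2/(‖b₁‖+‖b₂‖) = 1.262240, sign → tz>0 ⇒ λ=+1.262240
r₁ = λ·B[:,0] = (+0.81807,-0.47712,-0.32112); r₂ = λ·B[:,1] = (+0.37647,+0.86636,-0.32817)
r₃ = r₁×r₂ = (+0.43478,+0.14758,+0.88836); SVD([r₁ r₂ r₃]) → R = UVᵀ:
  R  [+0.81807 +0.37647 +0.43478]
  R  [-0.47712 +0.86636 +0.14758]
  R  [-0.32112 -0.32817 +0.88836]
t = (+0.07475, +0.36515, +1.26224) m
tr R = 2.572785; θ = arccos((tr R − 1)/2) = 0.665849 rad = 38.150°
axis k = ((R−Rᵀ)₃₂, (R−Rᵀ)₁₃, (R−Rᵀ)₂₁) / (2 sinθ) = (-0.385079, +0.611843, -0.690914)
rvec = θ·k = (-0.256404, +0.407395, -0.460045)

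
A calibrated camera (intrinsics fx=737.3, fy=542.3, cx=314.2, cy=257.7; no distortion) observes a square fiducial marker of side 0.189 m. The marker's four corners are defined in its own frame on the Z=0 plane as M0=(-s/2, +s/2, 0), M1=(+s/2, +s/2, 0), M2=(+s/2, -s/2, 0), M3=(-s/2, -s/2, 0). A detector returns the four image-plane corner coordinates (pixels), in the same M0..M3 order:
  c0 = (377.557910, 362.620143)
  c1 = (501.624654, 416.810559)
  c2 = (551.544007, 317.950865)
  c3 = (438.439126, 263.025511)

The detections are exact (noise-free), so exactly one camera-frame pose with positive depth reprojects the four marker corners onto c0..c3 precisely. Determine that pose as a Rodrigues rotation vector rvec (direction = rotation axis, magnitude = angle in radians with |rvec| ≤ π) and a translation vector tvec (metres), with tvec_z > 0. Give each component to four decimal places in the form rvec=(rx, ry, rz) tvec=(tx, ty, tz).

Intrinsics K: fx=737.3, fy=542.3, cx=314.2, cy=257.7
Marker side s = 0.189 m; corners in marker frame (Z=0):
  M0 = (-0.0945, +0.0945, 0)
  M1 = (+0.0945, +0.0945, 0)
  M2 = (+0.0945, -0.0945, 0)
  M3 = (-0.0945, -0.0945, 0)
Detected image corners:
  c0 = (377.557910, 362.620143) px
  c1 = (501.624654, 416.810559) px
  c2 = (551.544007, 317.950865) px
  c3 = (438.439126, 263.025511) px
Planar DLT: solve 8×8 A·h = b for H (H[2,2]=1):
  H  [+740.96218 -467.48443 +469.64547]
  H  [+372.10648 +397.57472 +338.97754]
  H  [+0.24514 -0.37457 +1.00000]
B = K⁻¹H; ‖b₁‖=1.093401, ‖b₂‖=1.093401; λ = 2/(‖b₁‖+‖b₂‖) = 0.914578, sign → tz>0 ⇒ λ=+0.914578
r₁ = λ·B[:,0] = (+0.82358,+0.52101,+0.22420); r₂ = λ·B[:,1] = (-0.43390,+0.83329,-0.34257)
r₃ = r₁×r₂ = (-0.36531,+0.18486,+0.91235); SVD([r₁ r₂ r₃]) → R = UVᵀ:
  R  [+0.82358 -0.43390 -0.36531]
  R  [+0.52101 +0.83329 +0.18486]
  R  [+0.22420 -0.34257 +0.91235]
t = (+0.19282, +0.13707, +0.91458) m
tr R = 2.569219; θ = arccos((tr R − 1)/2) = 0.668730 rad = 38.315°
axis k = ((R−Rᵀ)₃₂, (R−Rᵀ)₁₃, (R−Rᵀ)₂₁) / (2 sinθ) = (-0.425353, -0.475413, +0.770102)
rvec = θ·k = (-0.284446, -0.317923, +0.514991)

rvec=(-0.2844, -0.3179, 0.5150) tvec=(0.1928, 0.1371, 0.9146)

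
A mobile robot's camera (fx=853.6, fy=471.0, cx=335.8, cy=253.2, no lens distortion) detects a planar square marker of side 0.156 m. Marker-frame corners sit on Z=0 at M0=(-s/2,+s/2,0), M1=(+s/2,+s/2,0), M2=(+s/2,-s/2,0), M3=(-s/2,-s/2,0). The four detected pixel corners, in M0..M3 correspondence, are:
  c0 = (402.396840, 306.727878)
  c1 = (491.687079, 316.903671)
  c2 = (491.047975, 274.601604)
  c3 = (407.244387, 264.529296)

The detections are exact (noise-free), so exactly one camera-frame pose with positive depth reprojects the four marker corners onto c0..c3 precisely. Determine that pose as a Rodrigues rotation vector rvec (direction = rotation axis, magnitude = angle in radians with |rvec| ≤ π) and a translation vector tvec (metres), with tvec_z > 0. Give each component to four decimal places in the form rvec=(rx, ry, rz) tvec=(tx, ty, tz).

Intrinsics K: fx=853.6, fy=471.0, cx=335.8, cy=253.2
Marker side s = 0.156 m; corners in marker frame (Z=0):
  M0 = (-0.0780, +0.0780, 0)
  M1 = (+0.0780, +0.0780, 0)
  M2 = (+0.0780, -0.0780, 0)
  M3 = (-0.0780, -0.0780, 0)
Detected image corners:
  c0 = (402.396840, 306.727878) px
  c1 = (491.687079, 316.903671) px
  c2 = (491.047975, 274.601604) px
  c3 = (407.244387, 264.529296) px
Planar DLT: solve 8×8 A·h = b for H (H[2,2]=1):
  H  [+590.61972 -194.58852 +448.40134]
  H  [+88.49221 +153.28089 +290.05631]
  H  [+0.08120 -0.40440 +1.00000]
B = K⁻¹H; ‖b₁‖=0.680410, ‖b₂‖=0.680410; λ = 2/(‖b₁‖+‖b₂‖) = 1.469701, sign → tz>0 ⇒ λ=+1.469701
r₁ = λ·B[:,0] = (+0.96996,+0.21197,+0.11934); r₂ = λ·B[:,1] = (-0.10122,+0.79781,-0.59435)
r₃ = r₁×r₂ = (-0.22120,+0.56442,+0.79530); SVD([r₁ r₂ r₃]) → R = UVᵀ:
  R  [+0.96996 -0.10122 -0.22120]
  R  [+0.21197 +0.79781 +0.56442]
  R  [+0.11934 -0.59435 +0.79530]
t = (+0.19387, +0.11501, +1.46970) m
tr R = 2.563068; θ = arccos((tr R − 1)/2) = 0.673675 rad = 38.599°
axis k = ((R−Rᵀ)₃₂, (R−Rᵀ)₁₃, (R−Rᵀ)₂₁) / (2 sinθ) = (-0.928709, -0.272932, +0.251013)
rvec = θ·k = (-0.625649, -0.183868, +0.169101)

rvec=(-0.6256, -0.1839, 0.1691) tvec=(0.1939, 0.1150, 1.4697)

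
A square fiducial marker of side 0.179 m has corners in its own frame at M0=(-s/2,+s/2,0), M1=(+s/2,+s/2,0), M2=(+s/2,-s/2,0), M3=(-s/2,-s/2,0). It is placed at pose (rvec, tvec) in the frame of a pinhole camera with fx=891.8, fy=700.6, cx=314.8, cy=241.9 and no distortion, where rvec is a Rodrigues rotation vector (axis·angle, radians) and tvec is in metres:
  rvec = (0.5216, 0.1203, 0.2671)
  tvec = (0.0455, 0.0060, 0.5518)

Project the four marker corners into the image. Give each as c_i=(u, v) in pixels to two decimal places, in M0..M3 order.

c0=(225.72, 306.40) c1=(482.46, 366.90) c2=(582.95, 181.44) c3=(279.00, 113.16)

Intrinsics K: fx=891.8, fy=700.6, cx=314.8, cy=241.9
Marker side s = 0.179 m; corners in marker frame (Z=0):
  M0 = (-0.0895, +0.0895, 0)
  M1 = (+0.0895, +0.0895, 0)
  M2 = (+0.0895, -0.0895, 0)
  M3 = (-0.0895, -0.0895, 0)
rvec = (0.5216, 0.1203, 0.2671), |rvec| = θ = 0.59823 rad = 34.276°
Rodrigues: sinθ=0.56318, 1−cosθ=0.17367; R = I + sinθ·[k]× + (1−cosθ)·[k]×²:
    [+0.95836 -0.22100 +0.18086]
    [+0.28190 +0.83336 -0.47545]
    [-0.04564 +0.50663 +0.86095]
t = (0.0455, 0.0060, 0.5518) m
M0: Pc = R·M0+t = (-0.06005, +0.05536, +0.60123); u = 891.8·(-0.06005)/0.60123 + 314.8 = 225.7243, v = 700.6·(+0.05536)/0.60123 + 241.9 = 306.4043
M1: Pc = R·M1+t = (+0.11149, +0.10582, +0.59306); u = 891.8·(+0.11149)/0.59306 + 314.8 = 482.4559, v = 700.6·(+0.10582)/0.59306 + 241.9 = 366.9034
M2: Pc = R·M2+t = (+0.15105, -0.04336, +0.50237); u = 891.8·(+0.15105)/0.50237 + 314.8 = 582.9458, v = 700.6·(-0.04336)/0.50237 + 241.9 = 181.4374
M3: Pc = R·M3+t = (-0.02049, -0.09382, +0.51054); u = 891.8·(-0.02049)/0.51054 + 314.8 = 279.0028, v = 700.6·(-0.09382)/0.51054 + 241.9 = 113.1601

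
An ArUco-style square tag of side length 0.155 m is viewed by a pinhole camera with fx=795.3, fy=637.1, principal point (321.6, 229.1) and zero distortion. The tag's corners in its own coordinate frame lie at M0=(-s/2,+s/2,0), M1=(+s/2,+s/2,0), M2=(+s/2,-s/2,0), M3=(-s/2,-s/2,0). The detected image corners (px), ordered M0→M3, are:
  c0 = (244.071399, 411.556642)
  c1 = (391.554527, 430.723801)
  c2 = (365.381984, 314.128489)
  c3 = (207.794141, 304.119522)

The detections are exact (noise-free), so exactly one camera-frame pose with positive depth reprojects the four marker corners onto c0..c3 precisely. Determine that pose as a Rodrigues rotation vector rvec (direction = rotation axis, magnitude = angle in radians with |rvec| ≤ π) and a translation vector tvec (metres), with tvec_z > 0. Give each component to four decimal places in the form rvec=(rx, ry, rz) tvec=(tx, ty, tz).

Intrinsics K: fx=795.3, fy=637.1, cx=321.6, cy=229.1
Marker side s = 0.155 m; corners in marker frame (Z=0):
  M0 = (-0.0775, +0.0775, 0)
  M1 = (+0.0775, +0.0775, 0)
  M2 = (+0.0775, -0.0775, 0)
  M3 = (-0.0775, -0.0775, 0)
Detected image corners:
  c0 = (244.071399, 411.556642) px
  c1 = (391.554527, 430.723801) px
  c2 = (365.381984, 314.128489) px
  c3 = (207.794141, 304.119522) px
Planar DLT: solve 8×8 A·h = b for H (H[2,2]=1):
  H  [+801.66207 +369.18268 +299.32489]
  H  [-123.37485 +922.14592 +367.18091]
  H  [-0.59910 +0.55003 +1.00000]
B = K⁻¹H; ‖b₁‖=1.386560, ‖b₂‖=1.386560; λ = 2/(‖b₁‖+‖b₂‖) = 0.721209, sign → tz>0 ⇒ λ=+0.721209
r₁ = λ·B[:,0] = (+0.90170,+0.01571,-0.43208); r₂ = λ·B[:,1] = (+0.17438,+0.90124,+0.39668)
r₃ = r₁×r₂ = (+0.39564,-0.43304,+0.80991); SVD([r₁ r₂ r₃]) → R = UVᵀ:
  R  [+0.90170 +0.17438 +0.39564]
  R  [+0.01571 +0.90124 -0.43304]
  R  [-0.43208 +0.39668 +0.80991]
t = (-0.02020, +0.15631, +0.72121) m
tr R = 2.612848; θ = arccos((tr R − 1)/2) = 0.632717 rad = 36.252°
axis k = ((R−Rᵀ)₃₂, (R−Rᵀ)₁₃, (R−Rᵀ)₂₁) / (2 sinθ) = (+0.701562, +0.699866, -0.134161)
rvec = θ·k = (+0.443890, +0.442817, -0.084886)

rvec=(0.4439, 0.4428, -0.0849) tvec=(-0.0202, 0.1563, 0.7212)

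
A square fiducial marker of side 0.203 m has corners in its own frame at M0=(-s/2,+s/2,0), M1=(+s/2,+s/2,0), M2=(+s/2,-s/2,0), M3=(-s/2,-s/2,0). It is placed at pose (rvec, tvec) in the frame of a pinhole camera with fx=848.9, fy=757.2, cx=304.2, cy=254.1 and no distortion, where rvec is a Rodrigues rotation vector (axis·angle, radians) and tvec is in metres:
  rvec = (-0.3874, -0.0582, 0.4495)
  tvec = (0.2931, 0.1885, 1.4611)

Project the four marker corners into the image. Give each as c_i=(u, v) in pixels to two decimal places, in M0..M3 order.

c0=(399.38, 375.49) c1=(509.06, 423.02) c2=(546.06, 329.21) c3=(441.83, 284.47)

Intrinsics K: fx=848.9, fy=757.2, cx=304.2, cy=254.1
Marker side s = 0.203 m; corners in marker frame (Z=0):
  M0 = (-0.1015, +0.1015, 0)
  M1 = (+0.1015, +0.1015, 0)
  M2 = (+0.1015, -0.1015, 0)
  M3 = (-0.1015, -0.1015, 0)
rvec = (-0.3874, -0.0582, 0.4495), |rvec| = θ = 0.59625 rad = 34.163°
Rodrigues: sinθ=0.56155, 1−cosθ=0.17255; R = I + sinθ·[k]× + (1−cosθ)·[k]×²:
    [+0.90029 -0.41239 -0.13933]
    [+0.43428 +0.82909 +0.35215]
    [-0.02971 -0.37755 +0.92551]
t = (0.2931, 0.1885, 1.4611) m
M0: Pc = R·M0+t = (+0.15986, +0.22857, +1.42579); u = 848.9·(+0.15986)/1.42579 + 304.2 = 399.3804, v = 757.2·(+0.22857)/1.42579 + 254.1 = 375.4890
M1: Pc = R·M1+t = (+0.34262, +0.31673, +1.41976); u = 848.9·(+0.34262)/1.41976 + 304.2 = 509.0590, v = 757.2·(+0.31673)/1.41976 + 254.1 = 423.0221
M2: Pc = R·M2+t = (+0.42634, +0.14843, +1.49641); u = 848.9·(+0.42634)/1.49641 + 304.2 = 546.0579, v = 757.2·(+0.14843)/1.49641 + 254.1 = 329.2057
M3: Pc = R·M3+t = (+0.24358, +0.06027, +1.50244); u = 848.9·(+0.24358)/1.50244 + 304.2 = 441.8257, v = 757.2·(+0.06027)/1.50244 + 254.1 = 284.4740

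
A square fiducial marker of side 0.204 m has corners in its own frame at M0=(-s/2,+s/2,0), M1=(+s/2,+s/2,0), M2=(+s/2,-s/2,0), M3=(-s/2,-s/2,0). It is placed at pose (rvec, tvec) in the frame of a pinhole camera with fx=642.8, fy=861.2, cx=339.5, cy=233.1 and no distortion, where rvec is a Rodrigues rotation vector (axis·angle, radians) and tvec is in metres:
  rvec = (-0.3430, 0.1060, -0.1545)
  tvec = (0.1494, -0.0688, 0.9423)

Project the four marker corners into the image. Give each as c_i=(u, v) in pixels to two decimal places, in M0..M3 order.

c0=(383.53, 273.81) c1=(527.56, 241.60) c2=(496.06, 72.41) c3=(362.75, 105.04)

Intrinsics K: fx=642.8, fy=861.2, cx=339.5, cy=233.1
Marker side s = 0.204 m; corners in marker frame (Z=0):
  M0 = (-0.1020, +0.1020, 0)
  M1 = (+0.1020, +0.1020, 0)
  M2 = (+0.1020, -0.1020, 0)
  M3 = (-0.1020, -0.1020, 0)
rvec = (-0.3430, 0.1060, -0.1545), |rvec| = θ = 0.39084 rad = 22.393°
Rodrigues: sinθ=0.38096, 1−cosθ=0.07541; R = I + sinθ·[k]× + (1−cosθ)·[k]×²:
    [+0.98267 +0.13265 +0.12948]
    [-0.16855 +0.93014 +0.32625]
    [-0.07716 -0.34242 +0.93637]
t = (0.1494, -0.0688, 0.9423) m
M0: Pc = R·M0+t = (+0.06270, +0.04327, +0.91524); u = 642.8·(+0.06270)/0.91524 + 339.5 = 383.5343, v = 861.2·(+0.04327)/0.91524 + 233.1 = 273.8108
M1: Pc = R·M1+t = (+0.26316, +0.00888, +0.89950); u = 642.8·(+0.26316)/0.89950 + 339.5 = 527.5603, v = 861.2·(+0.00888)/0.89950 + 233.1 = 241.6041
M2: Pc = R·M2+t = (+0.23610, -0.18087, +0.96936); u = 642.8·(+0.23610)/0.96936 + 339.5 = 496.0642, v = 861.2·(-0.18087)/0.96936 + 233.1 = 72.4146
M3: Pc = R·M3+t = (+0.03564, -0.14648, +0.98510); u = 642.8·(+0.03564)/0.98510 + 339.5 = 362.7545, v = 861.2·(-0.14648)/0.98510 + 233.1 = 105.0410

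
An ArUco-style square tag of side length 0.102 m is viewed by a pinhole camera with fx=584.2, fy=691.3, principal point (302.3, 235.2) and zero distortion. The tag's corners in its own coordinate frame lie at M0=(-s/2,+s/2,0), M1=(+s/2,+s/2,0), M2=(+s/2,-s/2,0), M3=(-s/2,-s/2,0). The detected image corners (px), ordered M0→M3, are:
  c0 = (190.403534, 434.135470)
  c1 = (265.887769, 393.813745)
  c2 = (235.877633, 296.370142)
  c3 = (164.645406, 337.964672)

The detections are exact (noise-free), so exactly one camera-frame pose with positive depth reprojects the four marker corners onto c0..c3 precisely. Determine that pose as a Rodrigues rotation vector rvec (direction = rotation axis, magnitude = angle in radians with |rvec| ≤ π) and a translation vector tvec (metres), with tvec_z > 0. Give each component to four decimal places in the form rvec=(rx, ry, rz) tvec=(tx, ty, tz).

rvec=(-0.2603, 0.2864, -0.4243) tvec=(-0.1040, 0.1280, 0.6826)

Intrinsics K: fx=584.2, fy=691.3, cx=302.3, cy=235.2
Marker side s = 0.102 m; corners in marker frame (Z=0):
  M0 = (-0.0510, +0.0510, 0)
  M1 = (+0.0510, +0.0510, 0)
  M2 = (+0.0510, -0.0510, 0)
  M3 = (-0.0510, -0.0510, 0)
Detected image corners:
  c0 = (190.403534, 434.135470) px
  c1 = (265.887769, 393.813745) px
  c2 = (235.877633, 296.370142) px
  c3 = (164.645406, 337.964672) px
Planar DLT: solve 8×8 A·h = b for H (H[2,2]=1):
  H  [+650.57227 +177.21753 +213.29036]
  H  [-518.00192 +785.46078 +364.79905]
  H  [-0.31816 -0.44732 +1.00000]
B = K⁻¹H; ‖b₁‖=1.464960, ‖b₂‖=1.464960; λ = 2/(‖b₁‖+‖b₂‖) = 0.682613, sign → tz>0 ⇒ λ=+0.682613
r₁ = λ·B[:,0] = (+0.87255,-0.43760,-0.21718); r₂ = λ·B[:,1] = (+0.36508,+0.87948,-0.30535)
r₃ = r₁×r₂ = (+0.32462,+0.18714,+0.92714); SVD([r₁ r₂ r₃]) → R = UVᵀ:
  R  [+0.87255 +0.36508 +0.32462]
  R  [-0.43760 +0.87948 +0.18714]
  R  [-0.21718 -0.30535 +0.92714]
t = (-0.10400, +0.12797, +0.68261) m
tr R = 2.679169; θ = arccos((tr R − 1)/2) = 0.574278 rad = 32.904°
axis k = ((R−Rᵀ)₃₂, (R−Rᵀ)₁₃, (R−Rᵀ)₂₁) / (2 sinθ) = (-0.453300, +0.498688, -0.738803)
rvec = θ·k = (-0.260321, +0.286386, -0.424278)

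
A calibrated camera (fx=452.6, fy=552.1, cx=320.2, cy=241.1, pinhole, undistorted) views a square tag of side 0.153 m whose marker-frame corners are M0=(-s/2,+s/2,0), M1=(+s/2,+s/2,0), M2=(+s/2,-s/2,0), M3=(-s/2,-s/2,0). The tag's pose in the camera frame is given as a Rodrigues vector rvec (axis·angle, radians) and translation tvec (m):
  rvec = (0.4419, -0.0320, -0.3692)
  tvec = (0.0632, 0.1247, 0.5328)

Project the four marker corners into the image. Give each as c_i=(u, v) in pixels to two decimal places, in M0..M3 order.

Intrinsics K: fx=452.6, fy=552.1, cx=320.2, cy=241.1
Marker side s = 0.153 m; corners in marker frame (Z=0):
  M0 = (-0.0765, +0.0765, 0)
  M1 = (+0.0765, +0.0765, 0)
  M2 = (+0.0765, -0.0765, 0)
  M3 = (-0.0765, -0.0765, 0)
rvec = (0.4419, -0.0320, -0.3692), |rvec| = θ = 0.57672 rad = 33.044°
Rodrigues: sinθ=0.54528, 1−cosθ=0.16175; R = I + sinθ·[k]× + (1−cosθ)·[k]×²:
    [+0.93322 +0.34219 -0.10959]
    [-0.35595 +0.83875 -0.41206]
    [-0.04908 +0.42355 +0.90454]
t = (0.0632, 0.1247, 0.5328) m
M0: Pc = R·M0+t = (+0.01799, +0.21609, +0.56896); u = 452.6·(+0.01799)/0.56896 + 320.2 = 334.5084, v = 552.1·(+0.21609)/0.56896 + 241.1 = 450.7923
M1: Pc = R·M1+t = (+0.16077, +0.16163, +0.56145); u = 452.6·(+0.16077)/0.56145 + 320.2 = 449.8009, v = 552.1·(+0.16163)/0.56145 + 241.1 = 400.0437
M2: Pc = R·M2+t = (+0.10841, +0.03331, +0.49664); u = 452.6·(+0.10841)/0.49664 + 320.2 = 418.9988, v = 552.1·(+0.03331)/0.49664 + 241.1 = 278.1244
M3: Pc = R·M3+t = (-0.03437, +0.08777, +0.50415); u = 452.6·(-0.03437)/0.50415 + 320.2 = 289.3455, v = 552.1·(+0.08777)/0.50415 + 241.1 = 337.2123

c0=(334.51, 450.79) c1=(449.80, 400.04) c2=(419.00, 278.12) c3=(289.35, 337.21)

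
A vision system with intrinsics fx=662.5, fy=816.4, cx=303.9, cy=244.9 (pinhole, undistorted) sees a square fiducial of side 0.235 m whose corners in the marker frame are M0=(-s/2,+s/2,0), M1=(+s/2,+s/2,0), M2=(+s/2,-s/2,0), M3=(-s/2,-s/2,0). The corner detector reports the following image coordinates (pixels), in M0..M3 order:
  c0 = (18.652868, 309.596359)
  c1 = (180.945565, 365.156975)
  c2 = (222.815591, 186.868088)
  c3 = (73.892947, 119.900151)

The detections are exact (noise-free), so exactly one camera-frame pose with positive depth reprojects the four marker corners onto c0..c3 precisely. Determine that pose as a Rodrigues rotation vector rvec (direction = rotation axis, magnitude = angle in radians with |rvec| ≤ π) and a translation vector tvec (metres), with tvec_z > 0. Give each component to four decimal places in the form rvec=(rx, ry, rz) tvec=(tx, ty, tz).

rvec=(-0.2062, -0.3891, 0.2880) tvec=(-0.2603, -0.0012, 0.9802)

Intrinsics K: fx=662.5, fy=816.4, cx=303.9, cy=244.9
Marker side s = 0.235 m; corners in marker frame (Z=0):
  M0 = (-0.1175, +0.1175, 0)
  M1 = (+0.1175, +0.1175, 0)
  M2 = (+0.1175, -0.1175, 0)
  M3 = (-0.1175, -0.1175, 0)
Detected image corners:
  c0 = (18.652868, 309.596359) px
  c1 = (180.945565, 365.156975) px
  c2 = (222.815591, 186.868088) px
  c3 = (73.892947, 119.900151) px
Planar DLT: solve 8×8 A·h = b for H (H[2,2]=1):
  H  [+704.63970 -237.29244 +128.00191]
  H  [+347.13679 +718.97729 +243.86341]
  H  [+0.34928 -0.25664 +1.00000]
B = K⁻¹H; ‖b₁‖=1.020186, ‖b₂‖=1.020186; λ = 2/(‖b₁‖+‖b₂‖) = 0.980214, sign → tz>0 ⇒ λ=+0.980214
r₁ = λ·B[:,0] = (+0.88551,+0.31409,+0.34237); r₂ = λ·B[:,1] = (-0.23570,+0.93870,-0.25156)
r₃ = r₁×r₂ = (-0.40039,+0.14206,+0.90526); SVD([r₁ r₂ r₃]) → R = UVᵀ:
  R  [+0.88551 -0.23570 -0.40039]
  R  [+0.31409 +0.93870 +0.14206]
  R  [+0.34237 -0.25156 +0.90526]
t = (-0.26025, -0.00124, +0.98021) m
tr R = 2.729481; θ = arccos((tr R − 1)/2) = 0.526163 rad = 30.147°
axis k = ((R−Rᵀ)₃₂, (R−Rᵀ)₁₃, (R−Rᵀ)₂₁) / (2 sinθ) = (-0.391884, -0.739478, +0.547356)
rvec = θ·k = (-0.206195, -0.389086, +0.287999)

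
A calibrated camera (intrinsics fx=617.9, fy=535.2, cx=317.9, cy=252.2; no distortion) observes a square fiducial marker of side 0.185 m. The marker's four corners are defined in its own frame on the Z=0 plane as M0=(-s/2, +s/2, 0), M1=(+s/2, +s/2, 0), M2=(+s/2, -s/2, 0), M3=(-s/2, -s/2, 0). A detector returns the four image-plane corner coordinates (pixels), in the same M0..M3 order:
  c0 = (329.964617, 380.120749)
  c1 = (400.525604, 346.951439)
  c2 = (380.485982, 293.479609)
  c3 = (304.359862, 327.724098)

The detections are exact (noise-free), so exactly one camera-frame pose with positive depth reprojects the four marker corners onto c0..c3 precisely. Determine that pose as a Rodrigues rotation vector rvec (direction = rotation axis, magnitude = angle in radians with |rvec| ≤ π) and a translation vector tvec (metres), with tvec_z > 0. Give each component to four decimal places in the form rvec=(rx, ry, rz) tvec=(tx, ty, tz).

Intrinsics K: fx=617.9, fy=535.2, cx=317.9, cy=252.2
Marker side s = 0.185 m; corners in marker frame (Z=0):
  M0 = (-0.0925, +0.0925, 0)
  M1 = (+0.0925, +0.0925, 0)
  M2 = (+0.0925, -0.0925, 0)
  M3 = (-0.0925, -0.0925, 0)
Detected image corners:
  c0 = (329.964617, 380.120749) px
  c1 = (400.525604, 346.951439) px
  c2 = (380.485982, 293.479609) px
  c3 = (304.359862, 327.724098) px
Planar DLT: solve 8×8 A·h = b for H (H[2,2]=1):
  H  [+440.64048 +254.40143 +354.65402]
  H  [-139.51316 +411.16196 +337.77989]
  H  [+0.12634 +0.37083 +1.00000]
B = K⁻¹H; ‖b₁‖=0.733868, ‖b₂‖=0.733868; λ = 2/(‖b₁‖+‖b₂‖) = 1.362642, sign → tz>0 ⇒ λ=+1.362642
r₁ = λ·B[:,0] = (+0.88316,-0.43633,+0.17216); r₂ = λ·B[:,1] = (+0.30105,+0.80872,+0.50532)
r₃ = r₁×r₂ = (-0.35972,-0.39445,+0.84559); SVD([r₁ r₂ r₃]) → R = UVᵀ:
  R  [+0.88316 +0.30105 -0.35972]
  R  [-0.43633 +0.80872 -0.39445]
  R  [+0.17216 +0.50532 +0.84559]
t = (+0.08105, +0.21789, +1.36264) m
tr R = 2.537466; θ = arccos((tr R − 1)/2) = 0.693938 rad = 39.760°
axis k = ((R−Rᵀ)₃₂, (R−Rᵀ)₁₃, (R−Rᵀ)₂₁) / (2 sinθ) = (+0.703411, -0.415809, -0.576468)
rvec = θ·k = (+0.488124, -0.288546, -0.400033)

rvec=(0.4881, -0.2885, -0.4000) tvec=(0.0811, 0.2179, 1.3626)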